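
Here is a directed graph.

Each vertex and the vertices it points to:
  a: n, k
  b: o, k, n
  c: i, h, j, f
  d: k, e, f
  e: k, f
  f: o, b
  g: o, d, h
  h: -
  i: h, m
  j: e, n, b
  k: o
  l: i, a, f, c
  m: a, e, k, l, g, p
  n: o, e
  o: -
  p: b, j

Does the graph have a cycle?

DFS with white/gray/black marking, starting from b:
b gray
  o gray
  o black
  k gray
    k→o: o black — skip
  k black
  n gray
    n→o: o black — skip
    e gray
      e→k: k black — skip
      f gray
        f→o: o black — skip
        f→b: b is gray → back edge
Back edge found, so a cycle exists: b → n → e → f → b.

Yes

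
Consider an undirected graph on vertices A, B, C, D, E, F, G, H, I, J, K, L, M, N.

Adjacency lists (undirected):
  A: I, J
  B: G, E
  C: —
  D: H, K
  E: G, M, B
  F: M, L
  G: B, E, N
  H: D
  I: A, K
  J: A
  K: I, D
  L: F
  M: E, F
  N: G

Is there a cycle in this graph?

Yes

DFS, tracking each vertex's parent; an edge to a visited non-parent vertex closes a cycle.
Start from A:
visit A (parent –)
  visit I (parent A)
    I–A: parent, skip
    visit K (parent I)
      K–I: parent, skip
      visit D (parent K)
        visit H (parent D)
          H–D: parent, skip
        D–K: parent, skip
  visit J (parent A)
    J–A: parent, skip
visit B (parent –)
  visit G (parent B)
    G–B: parent, skip
    visit E (parent G)
      E–G: parent, skip
      visit M (parent E)
        M–E: parent, skip
        visit F (parent M)
          F–M: parent, skip
          visit L (parent F)
            L–F: parent, skip
      E–B: B visited and ≠ parent → cycle
Cycle: B – G – E – B.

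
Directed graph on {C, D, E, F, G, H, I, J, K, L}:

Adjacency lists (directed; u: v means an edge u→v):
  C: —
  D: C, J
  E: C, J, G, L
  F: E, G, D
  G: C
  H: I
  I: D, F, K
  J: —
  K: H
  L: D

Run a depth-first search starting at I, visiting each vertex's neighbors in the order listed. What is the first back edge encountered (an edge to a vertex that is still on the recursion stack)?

DFS from I (visiting each vertex's neighbors in the order listed); mark gray on enter, black on exit:
I gray
  D gray
    C gray
    C black
    J gray
    J black
  D black
  F gray
    E gray
      E→C: C black — skip
      E→J: J black — skip
      G gray
        G→C: C black — skip
      G black
      L gray
        L→D: D black — skip
      L black
    E black
    F→G: G black — skip
    F→D: D black — skip
  F black
  K gray
    H gray
      H→I: I is gray → back edge
First back edge: H → I.

H->I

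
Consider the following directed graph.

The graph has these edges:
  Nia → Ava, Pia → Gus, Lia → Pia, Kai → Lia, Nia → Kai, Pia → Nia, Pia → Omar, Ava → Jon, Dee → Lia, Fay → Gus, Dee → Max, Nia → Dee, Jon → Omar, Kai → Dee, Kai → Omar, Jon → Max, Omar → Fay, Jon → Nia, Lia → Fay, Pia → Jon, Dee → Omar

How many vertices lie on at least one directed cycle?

7

A vertex is on a directed cycle iff it belongs to a strongly connected component of size ≥ 2 (or has a self-loop).
The vertices on cycles are {Ava, Dee, Jon, Kai, Lia, Nia, Pia} — 7 in total.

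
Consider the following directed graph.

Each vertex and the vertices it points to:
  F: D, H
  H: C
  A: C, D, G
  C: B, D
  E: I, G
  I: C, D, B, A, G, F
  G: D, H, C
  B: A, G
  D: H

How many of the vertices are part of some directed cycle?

6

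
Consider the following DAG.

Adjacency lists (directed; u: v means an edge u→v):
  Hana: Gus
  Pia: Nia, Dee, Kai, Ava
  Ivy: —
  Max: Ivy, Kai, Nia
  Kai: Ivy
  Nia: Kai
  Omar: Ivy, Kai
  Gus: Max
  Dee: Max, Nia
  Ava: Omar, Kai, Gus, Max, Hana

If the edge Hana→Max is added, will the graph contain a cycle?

No

Adding Hana→Max creates a cycle iff Max can already reach Hana.
Explore from Max: no path reaches Hana. The graph stays acyclic.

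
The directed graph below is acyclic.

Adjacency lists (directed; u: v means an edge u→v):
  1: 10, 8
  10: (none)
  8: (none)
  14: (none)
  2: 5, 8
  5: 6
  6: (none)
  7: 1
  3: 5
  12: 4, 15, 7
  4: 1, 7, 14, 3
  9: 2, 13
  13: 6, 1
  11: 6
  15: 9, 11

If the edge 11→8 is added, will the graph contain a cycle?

No

Adding 11→8 creates a cycle iff 8 can already reach 11.
Explore from 8: no path reaches 11. The graph stays acyclic.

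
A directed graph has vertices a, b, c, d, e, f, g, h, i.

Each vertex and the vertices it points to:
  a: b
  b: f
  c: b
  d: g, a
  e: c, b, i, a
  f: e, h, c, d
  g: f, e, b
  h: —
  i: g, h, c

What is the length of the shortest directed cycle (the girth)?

3

For each vertex v, BFS finds the shortest path from v back to v.
The shortest such closed walk is f → c → b → f, length 3.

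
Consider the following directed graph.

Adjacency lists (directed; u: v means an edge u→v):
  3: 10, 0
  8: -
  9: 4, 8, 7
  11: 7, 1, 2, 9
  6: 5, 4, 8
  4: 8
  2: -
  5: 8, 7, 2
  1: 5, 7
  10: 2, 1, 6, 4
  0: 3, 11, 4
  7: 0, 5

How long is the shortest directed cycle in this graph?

2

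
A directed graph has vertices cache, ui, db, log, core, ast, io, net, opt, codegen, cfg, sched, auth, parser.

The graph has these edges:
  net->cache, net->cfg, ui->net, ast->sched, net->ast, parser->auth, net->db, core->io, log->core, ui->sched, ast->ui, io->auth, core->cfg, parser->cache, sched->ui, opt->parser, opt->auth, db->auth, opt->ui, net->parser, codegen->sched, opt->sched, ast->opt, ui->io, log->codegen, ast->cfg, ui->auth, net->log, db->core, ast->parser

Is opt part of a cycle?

Yes

opt is on a cycle iff opt can reach itself via ≥1 edge.
opt → ui → net → ast → opt — yes.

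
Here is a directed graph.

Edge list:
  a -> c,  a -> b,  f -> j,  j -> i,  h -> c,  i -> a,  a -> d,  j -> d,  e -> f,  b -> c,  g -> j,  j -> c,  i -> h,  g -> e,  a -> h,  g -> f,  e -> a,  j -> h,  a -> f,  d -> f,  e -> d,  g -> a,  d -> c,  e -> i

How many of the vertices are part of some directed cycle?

A vertex is on a directed cycle iff it belongs to a strongly connected component of size ≥ 2 (or has a self-loop).
The vertices on cycles are {a, d, f, i, j} — 5 in total.

5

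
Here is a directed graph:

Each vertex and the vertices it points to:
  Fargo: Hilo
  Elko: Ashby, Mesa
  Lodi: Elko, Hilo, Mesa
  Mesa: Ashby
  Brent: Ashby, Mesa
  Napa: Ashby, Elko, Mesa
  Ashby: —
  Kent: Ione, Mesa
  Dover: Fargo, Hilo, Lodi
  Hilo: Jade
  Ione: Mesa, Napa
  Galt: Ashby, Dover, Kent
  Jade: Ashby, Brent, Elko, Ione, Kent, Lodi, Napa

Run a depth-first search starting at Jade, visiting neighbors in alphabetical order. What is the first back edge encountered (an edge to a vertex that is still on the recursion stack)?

Hilo->Jade

DFS from Jade (visiting neighbors in alphabetical order); mark gray on enter, black on exit:
Jade gray
  Ashby gray
  Ashby black
  Brent gray
    Brent→Ashby: Ashby black — skip
    Mesa gray
      Mesa→Ashby: Ashby black — skip
    Mesa black
  Brent black
  Elko gray
    Elko→Ashby: Ashby black — skip
    Elko→Mesa: Mesa black — skip
  Elko black
  Ione gray
    Ione→Mesa: Mesa black — skip
    Napa gray
      Napa→Ashby: Ashby black — skip
      Napa→Elko: Elko black — skip
      Napa→Mesa: Mesa black — skip
    Napa black
  Ione black
  Kent gray
    Kent→Ione: Ione black — skip
    Kent→Mesa: Mesa black — skip
  Kent black
  Lodi gray
    Lodi→Elko: Elko black — skip
    Hilo gray
      Hilo→Jade: Jade is gray → back edge
First back edge: Hilo → Jade.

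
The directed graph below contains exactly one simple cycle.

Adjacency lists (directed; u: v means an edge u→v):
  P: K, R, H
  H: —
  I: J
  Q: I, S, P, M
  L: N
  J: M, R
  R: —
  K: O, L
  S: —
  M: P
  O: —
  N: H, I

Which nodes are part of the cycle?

I, J, K, L, M, N, P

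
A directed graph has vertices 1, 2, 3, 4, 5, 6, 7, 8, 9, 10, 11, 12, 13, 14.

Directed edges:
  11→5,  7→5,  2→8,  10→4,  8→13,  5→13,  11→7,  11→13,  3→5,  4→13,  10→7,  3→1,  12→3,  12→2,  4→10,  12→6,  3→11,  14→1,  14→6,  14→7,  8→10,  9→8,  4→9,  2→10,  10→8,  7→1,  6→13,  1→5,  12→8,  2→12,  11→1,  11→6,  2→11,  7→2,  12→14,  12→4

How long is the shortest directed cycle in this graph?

For each vertex v, BFS finds the shortest path from v back to v.
The shortest such closed walk is 12 → 2 → 12, length 2.

2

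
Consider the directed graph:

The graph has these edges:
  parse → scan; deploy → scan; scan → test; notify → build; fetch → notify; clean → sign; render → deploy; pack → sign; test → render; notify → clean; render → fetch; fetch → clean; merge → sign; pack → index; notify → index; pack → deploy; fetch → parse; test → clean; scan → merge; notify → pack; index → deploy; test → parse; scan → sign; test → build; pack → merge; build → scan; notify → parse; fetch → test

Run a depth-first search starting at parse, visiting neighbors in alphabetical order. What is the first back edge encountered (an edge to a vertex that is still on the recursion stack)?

build->scan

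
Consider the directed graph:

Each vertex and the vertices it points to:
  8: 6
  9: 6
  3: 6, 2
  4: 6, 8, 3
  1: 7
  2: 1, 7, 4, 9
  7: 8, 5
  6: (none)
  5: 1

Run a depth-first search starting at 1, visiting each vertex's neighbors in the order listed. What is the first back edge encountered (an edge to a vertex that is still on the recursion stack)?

DFS from 1 (visiting each vertex's neighbors in the order listed); mark gray on enter, black on exit:
1 gray
  7 gray
    8 gray
      6 gray
      6 black
    8 black
    5 gray
      5→1: 1 is gray → back edge
First back edge: 5 → 1.

5->1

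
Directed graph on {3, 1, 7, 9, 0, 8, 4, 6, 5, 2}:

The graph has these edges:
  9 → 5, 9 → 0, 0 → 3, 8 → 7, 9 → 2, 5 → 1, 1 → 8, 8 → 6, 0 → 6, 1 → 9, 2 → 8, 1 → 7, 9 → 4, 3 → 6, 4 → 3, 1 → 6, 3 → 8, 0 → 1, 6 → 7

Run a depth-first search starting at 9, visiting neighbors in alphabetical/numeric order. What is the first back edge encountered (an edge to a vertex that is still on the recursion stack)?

1->9

DFS from 9 (visiting neighbors in alphabetical/numeric order); mark gray on enter, black on exit:
9 gray
  0 gray
    1 gray
      6 gray
        7 gray
        7 black
      6 black
      1→7: 7 black — skip
      8 gray
        8→6: 6 black — skip
        8→7: 7 black — skip
      8 black
      1→9: 9 is gray → back edge
First back edge: 1 → 9.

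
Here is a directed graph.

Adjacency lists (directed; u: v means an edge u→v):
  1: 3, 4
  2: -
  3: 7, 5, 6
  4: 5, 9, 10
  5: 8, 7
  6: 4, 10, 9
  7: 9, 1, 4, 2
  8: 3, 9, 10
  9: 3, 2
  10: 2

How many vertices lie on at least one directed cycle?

8

A vertex is on a directed cycle iff it belongs to a strongly connected component of size ≥ 2 (or has a self-loop).
The vertices on cycles are {1, 3, 4, 5, 6, 7, 8, 9} — 8 in total.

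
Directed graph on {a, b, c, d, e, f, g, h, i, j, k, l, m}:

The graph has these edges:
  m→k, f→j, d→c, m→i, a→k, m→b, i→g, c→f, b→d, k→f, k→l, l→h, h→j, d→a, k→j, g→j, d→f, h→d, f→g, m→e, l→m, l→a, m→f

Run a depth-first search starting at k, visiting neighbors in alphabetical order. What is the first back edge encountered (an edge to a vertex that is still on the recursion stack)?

a->k

DFS from k (visiting neighbors in alphabetical order); mark gray on enter, black on exit:
k gray
  f gray
    g gray
      j gray
      j black
    g black
    f→j: j black — skip
  f black
  k→j: j black — skip
  l gray
    a gray
      a→k: k is gray → back edge
First back edge: a → k.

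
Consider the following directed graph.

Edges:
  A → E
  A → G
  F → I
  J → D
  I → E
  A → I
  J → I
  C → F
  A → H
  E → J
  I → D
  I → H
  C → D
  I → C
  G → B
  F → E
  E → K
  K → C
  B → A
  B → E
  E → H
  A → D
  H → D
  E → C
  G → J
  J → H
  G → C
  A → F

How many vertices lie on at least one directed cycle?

9

A vertex is on a directed cycle iff it belongs to a strongly connected component of size ≥ 2 (or has a self-loop).
The vertices on cycles are {A, B, C, E, F, G, I, J, K} — 9 in total.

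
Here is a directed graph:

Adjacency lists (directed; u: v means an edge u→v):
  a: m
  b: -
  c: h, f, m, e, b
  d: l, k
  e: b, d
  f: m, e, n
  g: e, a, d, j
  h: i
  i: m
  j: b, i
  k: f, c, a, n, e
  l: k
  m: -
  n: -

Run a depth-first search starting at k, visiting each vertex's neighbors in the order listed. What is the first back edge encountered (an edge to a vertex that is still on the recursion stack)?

DFS from k (visiting each vertex's neighbors in the order listed); mark gray on enter, black on exit:
k gray
  f gray
    m gray
    m black
    e gray
      b gray
      b black
      d gray
        l gray
          l→k: k is gray → back edge
First back edge: l → k.

l→k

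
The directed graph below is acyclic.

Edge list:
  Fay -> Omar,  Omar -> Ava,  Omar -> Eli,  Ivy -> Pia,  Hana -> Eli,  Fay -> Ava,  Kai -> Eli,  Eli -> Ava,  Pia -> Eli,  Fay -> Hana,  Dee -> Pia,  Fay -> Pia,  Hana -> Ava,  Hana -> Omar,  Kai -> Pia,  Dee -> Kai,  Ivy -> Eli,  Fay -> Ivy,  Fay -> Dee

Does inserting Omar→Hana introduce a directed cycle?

Yes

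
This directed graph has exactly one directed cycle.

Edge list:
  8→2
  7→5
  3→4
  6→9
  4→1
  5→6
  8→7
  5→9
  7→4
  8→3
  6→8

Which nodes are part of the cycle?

5, 6, 7, 8

DFS with gray/black marking from 6:
6 gray
  8 gray
    3 gray
      4 gray
        1 gray
        1 black
      4 black
    3 black
    2 gray
    2 black
    7 gray
      5 gray
        5→6: 6 is gray → back edge
Back edge closes the cycle 6 → 8 → 7 → 5 → 6; its vertices are {5, 6, 7, 8}.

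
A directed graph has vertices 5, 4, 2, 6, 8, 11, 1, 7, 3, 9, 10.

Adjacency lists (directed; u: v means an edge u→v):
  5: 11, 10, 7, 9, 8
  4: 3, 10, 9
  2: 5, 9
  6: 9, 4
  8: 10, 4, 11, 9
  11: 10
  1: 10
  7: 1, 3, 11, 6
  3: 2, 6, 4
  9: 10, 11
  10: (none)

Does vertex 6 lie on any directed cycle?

6 is on a cycle iff 6 can reach itself via ≥1 edge.
6 → 4 → 3 → 6 — yes.

Yes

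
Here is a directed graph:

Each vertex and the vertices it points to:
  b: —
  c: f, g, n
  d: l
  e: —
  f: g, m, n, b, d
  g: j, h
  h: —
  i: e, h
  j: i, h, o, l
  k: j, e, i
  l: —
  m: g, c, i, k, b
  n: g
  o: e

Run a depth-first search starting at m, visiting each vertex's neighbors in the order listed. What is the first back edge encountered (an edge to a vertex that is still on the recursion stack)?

DFS from m (visiting each vertex's neighbors in the order listed); mark gray on enter, black on exit:
m gray
  g gray
    j gray
      i gray
        e gray
        e black
        h gray
        h black
      i black
      j→h: h black — skip
      o gray
        o→e: e black — skip
      o black
      l gray
      l black
    j black
    g→h: h black — skip
  g black
  c gray
    f gray
      f→g: g black — skip
      f→m: m is gray → back edge
First back edge: f → m.

f→m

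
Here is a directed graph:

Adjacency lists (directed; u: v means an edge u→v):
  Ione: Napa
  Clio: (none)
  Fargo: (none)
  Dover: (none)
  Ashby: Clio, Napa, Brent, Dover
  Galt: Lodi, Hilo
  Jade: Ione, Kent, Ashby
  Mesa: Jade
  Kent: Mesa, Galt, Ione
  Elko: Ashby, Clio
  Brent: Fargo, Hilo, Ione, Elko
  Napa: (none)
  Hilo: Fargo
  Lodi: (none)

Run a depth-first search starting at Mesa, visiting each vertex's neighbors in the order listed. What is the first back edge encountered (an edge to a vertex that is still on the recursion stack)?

Kent→Mesa

DFS from Mesa (visiting each vertex's neighbors in the order listed); mark gray on enter, black on exit:
Mesa gray
  Jade gray
    Ione gray
      Napa gray
      Napa black
    Ione black
    Kent gray
      Kent→Mesa: Mesa is gray → back edge
First back edge: Kent → Mesa.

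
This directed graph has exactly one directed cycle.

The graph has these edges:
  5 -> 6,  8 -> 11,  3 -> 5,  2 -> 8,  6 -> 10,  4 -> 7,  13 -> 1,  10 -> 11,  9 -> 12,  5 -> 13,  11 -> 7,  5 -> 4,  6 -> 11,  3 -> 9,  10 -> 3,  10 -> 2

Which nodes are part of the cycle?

3, 5, 6, 10

DFS with gray/black marking from 10:
10 gray
  11 gray
    7 gray
    7 black
  11 black
  3 gray
    5 gray
      6 gray
        6→11: 11 black — skip
        6→10: 10 is gray → back edge
Back edge closes the cycle 10 → 3 → 5 → 6 → 10; its vertices are {3, 5, 6, 10}.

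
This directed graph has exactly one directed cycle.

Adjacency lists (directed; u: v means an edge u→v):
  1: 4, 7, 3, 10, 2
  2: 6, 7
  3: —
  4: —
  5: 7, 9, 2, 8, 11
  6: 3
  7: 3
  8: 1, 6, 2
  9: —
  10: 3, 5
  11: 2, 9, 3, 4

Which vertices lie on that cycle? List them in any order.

1, 5, 8, 10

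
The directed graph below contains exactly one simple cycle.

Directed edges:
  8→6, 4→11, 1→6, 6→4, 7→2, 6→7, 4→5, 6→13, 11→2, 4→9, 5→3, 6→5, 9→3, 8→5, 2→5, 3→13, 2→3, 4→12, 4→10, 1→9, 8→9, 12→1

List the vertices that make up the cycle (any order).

1, 4, 6, 12

DFS with gray/black marking from 6:
6 gray
  13 gray
  13 black
  4 gray
    9 gray
      3 gray
        3→13: 13 black — skip
      3 black
    9 black
    5 gray
      5→3: 3 black — skip
    5 black
    10 gray
    10 black
    11 gray
      2 gray
        2→3: 3 black — skip
        2→5: 5 black — skip
      2 black
    11 black
    12 gray
      1 gray
        1→6: 6 is gray → back edge
Back edge closes the cycle 6 → 4 → 12 → 1 → 6; its vertices are {1, 4, 6, 12}.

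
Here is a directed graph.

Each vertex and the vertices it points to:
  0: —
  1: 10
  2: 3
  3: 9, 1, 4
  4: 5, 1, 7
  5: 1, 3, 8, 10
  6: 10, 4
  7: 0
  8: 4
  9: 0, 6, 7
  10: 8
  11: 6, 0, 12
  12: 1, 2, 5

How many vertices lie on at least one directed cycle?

8

A vertex is on a directed cycle iff it belongs to a strongly connected component of size ≥ 2 (or has a self-loop).
The vertices on cycles are {1, 3, 4, 5, 6, 8, 9, 10} — 8 in total.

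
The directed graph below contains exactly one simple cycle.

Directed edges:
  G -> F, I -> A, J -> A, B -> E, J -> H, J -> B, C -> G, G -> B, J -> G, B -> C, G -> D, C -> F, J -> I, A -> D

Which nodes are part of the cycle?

B, C, G

DFS with gray/black marking from G:
G gray
  D gray
  D black
  F gray
  F black
  B gray
    E gray
    E black
    C gray
      C→F: F black — skip
      C→G: G is gray → back edge
Back edge closes the cycle G → B → C → G; its vertices are {B, C, G}.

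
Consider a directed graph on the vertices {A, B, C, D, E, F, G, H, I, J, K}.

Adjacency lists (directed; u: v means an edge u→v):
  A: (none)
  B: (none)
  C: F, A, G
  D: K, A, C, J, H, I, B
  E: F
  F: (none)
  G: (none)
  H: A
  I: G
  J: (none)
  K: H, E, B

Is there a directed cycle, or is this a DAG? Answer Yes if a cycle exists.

DFS with white/gray/black marking, starting from D:
D gray
  K gray
    H gray
      A gray
      A black
    H black
    E gray
      F gray
      F black
    E black
    B gray
    B black
  K black
  D→A: A black — skip
  C gray
    C→F: F black — skip
    C→A: A black — skip
    G gray
    G black
  C black
  J gray
  J black
  D→H: H black — skip
  I gray
    I→G: G black — skip
  I black
  D→B: B black — skip
D black
Every edge goes to a white or black vertex — no back edge, so the graph is acyclic.

No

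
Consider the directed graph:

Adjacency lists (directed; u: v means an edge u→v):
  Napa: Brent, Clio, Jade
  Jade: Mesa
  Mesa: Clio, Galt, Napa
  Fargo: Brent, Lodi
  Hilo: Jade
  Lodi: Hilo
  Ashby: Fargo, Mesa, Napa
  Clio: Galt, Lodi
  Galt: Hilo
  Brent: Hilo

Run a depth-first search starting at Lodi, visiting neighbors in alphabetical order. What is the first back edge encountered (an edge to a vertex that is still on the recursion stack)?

DFS from Lodi (visiting neighbors in alphabetical order); mark gray on enter, black on exit:
Lodi gray
  Hilo gray
    Jade gray
      Mesa gray
        Clio gray
          Galt gray
            Galt→Hilo: Hilo is gray → back edge
First back edge: Galt → Hilo.

Galt→Hilo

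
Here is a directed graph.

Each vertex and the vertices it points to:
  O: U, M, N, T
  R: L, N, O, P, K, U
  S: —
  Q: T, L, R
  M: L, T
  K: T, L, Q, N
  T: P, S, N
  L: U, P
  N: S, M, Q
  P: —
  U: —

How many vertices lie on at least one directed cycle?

7

A vertex is on a directed cycle iff it belongs to a strongly connected component of size ≥ 2 (or has a self-loop).
The vertices on cycles are {K, M, N, O, Q, R, T} — 7 in total.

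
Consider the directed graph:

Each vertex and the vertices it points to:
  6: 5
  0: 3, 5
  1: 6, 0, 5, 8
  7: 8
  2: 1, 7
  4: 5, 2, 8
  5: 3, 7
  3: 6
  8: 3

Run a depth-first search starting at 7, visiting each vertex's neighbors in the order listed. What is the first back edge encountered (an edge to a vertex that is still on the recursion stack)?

5→3

DFS from 7 (visiting each vertex's neighbors in the order listed); mark gray on enter, black on exit:
7 gray
  8 gray
    3 gray
      6 gray
        5 gray
          5→3: 3 is gray → back edge
First back edge: 5 → 3.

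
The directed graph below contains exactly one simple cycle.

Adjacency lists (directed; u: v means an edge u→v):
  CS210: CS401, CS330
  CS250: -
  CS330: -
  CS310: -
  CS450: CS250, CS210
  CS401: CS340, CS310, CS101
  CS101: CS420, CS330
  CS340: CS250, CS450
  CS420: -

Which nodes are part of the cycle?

DFS with gray/black marking from CS401:
CS401 gray
  CS340 gray
    CS250 gray
    CS250 black
    CS450 gray
      CS450→CS250: CS250 black — skip
      CS210 gray
        CS210→CS401: CS401 is gray → back edge
Back edge closes the cycle CS401 → CS340 → CS450 → CS210 → CS401; its vertices are {CS210, CS340, CS401, CS450}.

CS210, CS340, CS401, CS450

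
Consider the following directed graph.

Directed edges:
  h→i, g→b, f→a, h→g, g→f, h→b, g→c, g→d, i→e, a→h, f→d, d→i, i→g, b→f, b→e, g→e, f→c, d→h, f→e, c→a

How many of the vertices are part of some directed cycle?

8

A vertex is on a directed cycle iff it belongs to a strongly connected component of size ≥ 2 (or has a self-loop).
The vertices on cycles are {a, b, c, d, f, g, h, i} — 8 in total.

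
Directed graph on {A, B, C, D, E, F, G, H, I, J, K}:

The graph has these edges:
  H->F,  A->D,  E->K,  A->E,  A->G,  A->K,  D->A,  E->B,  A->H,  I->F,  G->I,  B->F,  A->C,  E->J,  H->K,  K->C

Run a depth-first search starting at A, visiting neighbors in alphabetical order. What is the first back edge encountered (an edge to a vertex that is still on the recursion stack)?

D->A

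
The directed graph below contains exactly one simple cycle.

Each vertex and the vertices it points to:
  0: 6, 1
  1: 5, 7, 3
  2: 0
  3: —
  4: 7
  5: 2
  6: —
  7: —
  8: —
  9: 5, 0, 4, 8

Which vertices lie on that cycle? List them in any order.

DFS with gray/black marking from 0:
0 gray
  6 gray
  6 black
  1 gray
    5 gray
      2 gray
        2→0: 0 is gray → back edge
Back edge closes the cycle 0 → 1 → 5 → 2 → 0; its vertices are {0, 1, 2, 5}.

0, 1, 2, 5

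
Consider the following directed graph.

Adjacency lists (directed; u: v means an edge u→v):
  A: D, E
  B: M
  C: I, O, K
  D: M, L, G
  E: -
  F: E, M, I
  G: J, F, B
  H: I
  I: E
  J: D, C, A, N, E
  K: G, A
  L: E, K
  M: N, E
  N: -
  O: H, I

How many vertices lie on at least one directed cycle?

A vertex is on a directed cycle iff it belongs to a strongly connected component of size ≥ 2 (or has a self-loop).
The vertices on cycles are {A, C, D, G, J, K, L} — 7 in total.

7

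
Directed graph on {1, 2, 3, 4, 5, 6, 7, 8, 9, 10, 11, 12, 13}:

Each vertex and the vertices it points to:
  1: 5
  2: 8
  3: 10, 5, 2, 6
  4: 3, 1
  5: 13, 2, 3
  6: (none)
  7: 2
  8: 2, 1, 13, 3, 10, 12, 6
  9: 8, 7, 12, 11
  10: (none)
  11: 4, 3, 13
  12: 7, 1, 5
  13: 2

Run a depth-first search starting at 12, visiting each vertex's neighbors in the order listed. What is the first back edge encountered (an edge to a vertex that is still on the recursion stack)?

8→2

DFS from 12 (visiting each vertex's neighbors in the order listed); mark gray on enter, black on exit:
12 gray
  7 gray
    2 gray
      8 gray
        8→2: 2 is gray → back edge
First back edge: 8 → 2.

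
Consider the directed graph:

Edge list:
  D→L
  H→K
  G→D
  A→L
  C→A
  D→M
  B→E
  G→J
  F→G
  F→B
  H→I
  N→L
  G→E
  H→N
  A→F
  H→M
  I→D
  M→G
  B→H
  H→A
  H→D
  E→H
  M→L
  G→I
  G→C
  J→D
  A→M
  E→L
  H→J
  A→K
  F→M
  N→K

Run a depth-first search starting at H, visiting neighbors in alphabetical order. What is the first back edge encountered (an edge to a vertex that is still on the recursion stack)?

DFS from H (visiting neighbors in alphabetical order); mark gray on enter, black on exit:
H gray
  A gray
    F gray
      B gray
        E gray
          E→H: H is gray → back edge
First back edge: E → H.

E→H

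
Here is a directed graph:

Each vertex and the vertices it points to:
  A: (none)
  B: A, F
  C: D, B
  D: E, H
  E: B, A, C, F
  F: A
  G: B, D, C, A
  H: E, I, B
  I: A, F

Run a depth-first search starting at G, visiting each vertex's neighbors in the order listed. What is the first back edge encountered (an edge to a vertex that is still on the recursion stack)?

DFS from G (visiting each vertex's neighbors in the order listed); mark gray on enter, black on exit:
G gray
  B gray
    A gray
    A black
    F gray
      F→A: A black — skip
    F black
  B black
  D gray
    E gray
      E→B: B black — skip
      E→A: A black — skip
      C gray
        C→D: D is gray → back edge
First back edge: C → D.

C->D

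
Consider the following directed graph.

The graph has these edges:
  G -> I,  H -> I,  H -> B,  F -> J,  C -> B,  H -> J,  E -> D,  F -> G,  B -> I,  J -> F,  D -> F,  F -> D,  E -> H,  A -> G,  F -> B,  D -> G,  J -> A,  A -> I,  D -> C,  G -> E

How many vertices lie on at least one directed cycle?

7

A vertex is on a directed cycle iff it belongs to a strongly connected component of size ≥ 2 (or has a self-loop).
The vertices on cycles are {A, D, E, F, G, H, J} — 7 in total.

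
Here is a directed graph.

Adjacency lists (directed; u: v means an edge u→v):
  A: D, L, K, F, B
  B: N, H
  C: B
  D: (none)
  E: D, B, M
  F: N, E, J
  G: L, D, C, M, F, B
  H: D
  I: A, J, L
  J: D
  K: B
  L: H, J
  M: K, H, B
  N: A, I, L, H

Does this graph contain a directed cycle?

Yes

DFS with white/gray/black marking, starting from N:
N gray
  A gray
    D gray
    D black
    L gray
      H gray
        H→D: D black — skip
      H black
      J gray
        J→D: D black — skip
      J black
    L black
    K gray
      B gray
        B→N: N is gray → back edge
Back edge found, so a cycle exists: N → A → K → B → N.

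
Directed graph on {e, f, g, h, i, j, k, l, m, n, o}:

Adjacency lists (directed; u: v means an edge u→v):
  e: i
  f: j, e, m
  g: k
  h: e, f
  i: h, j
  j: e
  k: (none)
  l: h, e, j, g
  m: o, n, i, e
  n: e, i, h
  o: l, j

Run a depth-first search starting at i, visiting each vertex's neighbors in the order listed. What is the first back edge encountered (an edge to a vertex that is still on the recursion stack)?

e->i

DFS from i (visiting each vertex's neighbors in the order listed); mark gray on enter, black on exit:
i gray
  h gray
    e gray
      e→i: i is gray → back edge
First back edge: e → i.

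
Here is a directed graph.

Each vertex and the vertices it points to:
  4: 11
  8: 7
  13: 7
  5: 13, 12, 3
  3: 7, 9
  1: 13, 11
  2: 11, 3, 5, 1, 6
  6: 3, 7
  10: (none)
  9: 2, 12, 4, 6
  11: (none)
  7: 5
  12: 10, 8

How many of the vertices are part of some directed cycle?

A vertex is on a directed cycle iff it belongs to a strongly connected component of size ≥ 2 (or has a self-loop).
The vertices on cycles are {1, 2, 3, 5, 6, 7, 8, 9, 12, 13} — 10 in total.

10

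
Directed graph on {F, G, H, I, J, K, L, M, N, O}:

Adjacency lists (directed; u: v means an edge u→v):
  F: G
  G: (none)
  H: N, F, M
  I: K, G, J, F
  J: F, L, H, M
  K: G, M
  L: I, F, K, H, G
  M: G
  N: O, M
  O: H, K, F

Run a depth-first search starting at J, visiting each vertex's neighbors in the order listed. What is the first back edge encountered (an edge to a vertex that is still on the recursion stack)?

I->J

DFS from J (visiting each vertex's neighbors in the order listed); mark gray on enter, black on exit:
J gray
  F gray
    G gray
    G black
  F black
  L gray
    I gray
      K gray
        K→G: G black — skip
        M gray
          M→G: G black — skip
        M black
      K black
      I→G: G black — skip
      I→J: J is gray → back edge
First back edge: I → J.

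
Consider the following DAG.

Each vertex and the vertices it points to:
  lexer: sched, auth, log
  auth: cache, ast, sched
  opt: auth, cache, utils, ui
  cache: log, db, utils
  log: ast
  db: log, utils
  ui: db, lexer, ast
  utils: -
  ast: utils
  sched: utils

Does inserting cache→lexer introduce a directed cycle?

Adding cache→lexer creates a cycle iff lexer can already reach cache.
Path from lexer: lexer → auth → cache.
So lexer → … → cache → lexer is a cycle.

Yes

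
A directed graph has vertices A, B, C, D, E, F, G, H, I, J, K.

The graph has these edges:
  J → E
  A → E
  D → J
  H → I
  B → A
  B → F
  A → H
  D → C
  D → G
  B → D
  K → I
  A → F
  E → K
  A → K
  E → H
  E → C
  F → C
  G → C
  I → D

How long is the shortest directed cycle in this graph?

5

For each vertex v, BFS finds the shortest path from v back to v.
The shortest such closed walk is D → J → E → K → I → D, length 5.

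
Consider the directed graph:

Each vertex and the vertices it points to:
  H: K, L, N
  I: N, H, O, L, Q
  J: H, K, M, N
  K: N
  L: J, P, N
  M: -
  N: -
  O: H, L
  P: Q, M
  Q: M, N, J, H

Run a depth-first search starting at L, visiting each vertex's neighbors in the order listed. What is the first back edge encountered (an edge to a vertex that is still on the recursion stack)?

H->L

DFS from L (visiting each vertex's neighbors in the order listed); mark gray on enter, black on exit:
L gray
  J gray
    H gray
      K gray
        N gray
        N black
      K black
      H→L: L is gray → back edge
First back edge: H → L.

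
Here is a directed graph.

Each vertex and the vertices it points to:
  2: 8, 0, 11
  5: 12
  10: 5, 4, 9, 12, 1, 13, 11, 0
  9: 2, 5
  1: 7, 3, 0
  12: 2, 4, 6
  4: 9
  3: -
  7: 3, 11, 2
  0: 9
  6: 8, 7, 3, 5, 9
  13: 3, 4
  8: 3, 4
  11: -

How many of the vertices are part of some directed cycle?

A vertex is on a directed cycle iff it belongs to a strongly connected component of size ≥ 2 (or has a self-loop).
The vertices on cycles are {0, 2, 4, 5, 6, 7, 8, 9, 12} — 9 in total.

9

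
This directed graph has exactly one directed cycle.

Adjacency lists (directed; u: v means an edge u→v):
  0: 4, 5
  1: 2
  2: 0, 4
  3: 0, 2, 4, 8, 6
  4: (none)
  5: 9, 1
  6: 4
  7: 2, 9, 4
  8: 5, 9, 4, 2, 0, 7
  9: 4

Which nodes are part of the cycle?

0, 1, 2, 5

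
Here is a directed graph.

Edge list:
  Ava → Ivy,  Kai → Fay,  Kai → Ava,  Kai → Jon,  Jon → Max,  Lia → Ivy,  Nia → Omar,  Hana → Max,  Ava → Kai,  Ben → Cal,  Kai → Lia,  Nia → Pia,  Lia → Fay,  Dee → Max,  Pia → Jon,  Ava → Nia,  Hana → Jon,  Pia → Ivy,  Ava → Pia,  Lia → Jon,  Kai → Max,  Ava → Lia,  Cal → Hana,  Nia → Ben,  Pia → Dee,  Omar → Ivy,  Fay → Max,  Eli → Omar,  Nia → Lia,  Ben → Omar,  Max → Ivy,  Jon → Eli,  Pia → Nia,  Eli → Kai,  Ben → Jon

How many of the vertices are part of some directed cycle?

10

A vertex is on a directed cycle iff it belongs to a strongly connected component of size ≥ 2 (or has a self-loop).
The vertices on cycles are {Ava, Ben, Cal, Eli, Jon, Kai, Lia, Nia, Pia, Hana} — 10 in total.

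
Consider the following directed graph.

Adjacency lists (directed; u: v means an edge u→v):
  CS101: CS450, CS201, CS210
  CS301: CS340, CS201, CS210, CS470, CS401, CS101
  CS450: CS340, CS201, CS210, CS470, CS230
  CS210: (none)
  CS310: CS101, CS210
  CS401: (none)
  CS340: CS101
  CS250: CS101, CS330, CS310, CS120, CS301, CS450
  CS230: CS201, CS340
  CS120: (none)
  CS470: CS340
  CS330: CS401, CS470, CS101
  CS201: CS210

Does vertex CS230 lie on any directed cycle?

Yes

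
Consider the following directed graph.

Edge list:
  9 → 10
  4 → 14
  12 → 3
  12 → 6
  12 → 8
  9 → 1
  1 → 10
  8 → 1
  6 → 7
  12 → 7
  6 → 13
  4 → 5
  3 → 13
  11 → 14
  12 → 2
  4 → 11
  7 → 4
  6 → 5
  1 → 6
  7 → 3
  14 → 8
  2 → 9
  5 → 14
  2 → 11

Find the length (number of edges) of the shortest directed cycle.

For each vertex v, BFS finds the shortest path from v back to v.
The shortest such closed walk is 8 → 1 → 6 → 5 → 14 → 8, length 5.

5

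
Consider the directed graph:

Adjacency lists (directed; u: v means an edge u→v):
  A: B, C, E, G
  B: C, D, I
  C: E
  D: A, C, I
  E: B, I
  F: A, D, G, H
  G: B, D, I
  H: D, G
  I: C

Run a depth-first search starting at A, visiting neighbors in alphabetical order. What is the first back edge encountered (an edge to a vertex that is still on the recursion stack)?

DFS from A (visiting neighbors in alphabetical order); mark gray on enter, black on exit:
A gray
  B gray
    C gray
      E gray
        E→B: B is gray → back edge
First back edge: E → B.

E->B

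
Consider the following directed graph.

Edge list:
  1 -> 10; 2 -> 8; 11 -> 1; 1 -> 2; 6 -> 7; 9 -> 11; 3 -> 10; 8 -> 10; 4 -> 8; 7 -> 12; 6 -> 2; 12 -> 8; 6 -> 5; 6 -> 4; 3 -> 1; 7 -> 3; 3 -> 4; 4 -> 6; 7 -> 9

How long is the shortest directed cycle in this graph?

2

For each vertex v, BFS finds the shortest path from v back to v.
The shortest such closed walk is 4 → 6 → 4, length 2.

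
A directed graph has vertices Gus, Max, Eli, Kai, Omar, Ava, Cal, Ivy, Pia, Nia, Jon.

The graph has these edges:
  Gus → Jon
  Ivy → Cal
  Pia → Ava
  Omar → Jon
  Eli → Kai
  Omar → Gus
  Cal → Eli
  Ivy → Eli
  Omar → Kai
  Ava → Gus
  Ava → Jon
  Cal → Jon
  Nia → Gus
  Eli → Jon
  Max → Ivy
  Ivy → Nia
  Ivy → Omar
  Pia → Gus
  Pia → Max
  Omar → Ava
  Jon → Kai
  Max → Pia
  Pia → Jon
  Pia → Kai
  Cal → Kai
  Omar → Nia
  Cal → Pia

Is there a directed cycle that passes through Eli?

No

Eli lies on a cycle iff there is a path from Eli back to itself.
Exploring from Eli, it never reaches itself; equivalently, its strongly connected component is a singleton.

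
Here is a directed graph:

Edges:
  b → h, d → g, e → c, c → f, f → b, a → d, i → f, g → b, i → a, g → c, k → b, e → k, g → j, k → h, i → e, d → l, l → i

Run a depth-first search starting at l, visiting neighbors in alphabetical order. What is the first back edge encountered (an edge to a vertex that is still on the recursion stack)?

d→l

DFS from l (visiting neighbors in alphabetical order); mark gray on enter, black on exit:
l gray
  i gray
    a gray
      d gray
        g gray
          b gray
            h gray
            h black
          b black
          c gray
            f gray
              f→b: b black — skip
            f black
          c black
          j gray
          j black
        g black
        d→l: l is gray → back edge
First back edge: d → l.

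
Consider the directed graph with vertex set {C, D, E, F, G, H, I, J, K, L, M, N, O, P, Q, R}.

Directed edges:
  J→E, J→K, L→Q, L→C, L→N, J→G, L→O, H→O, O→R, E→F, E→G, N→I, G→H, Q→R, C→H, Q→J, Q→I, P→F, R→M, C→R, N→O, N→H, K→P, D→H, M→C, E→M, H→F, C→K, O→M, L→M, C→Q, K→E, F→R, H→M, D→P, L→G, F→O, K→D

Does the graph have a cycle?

Yes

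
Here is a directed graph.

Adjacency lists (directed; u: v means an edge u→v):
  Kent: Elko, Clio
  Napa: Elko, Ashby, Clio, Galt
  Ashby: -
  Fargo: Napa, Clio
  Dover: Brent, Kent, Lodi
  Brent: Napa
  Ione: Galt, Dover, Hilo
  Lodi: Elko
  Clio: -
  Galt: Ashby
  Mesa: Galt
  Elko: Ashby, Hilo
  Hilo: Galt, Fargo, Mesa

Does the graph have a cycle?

Yes

DFS with white/gray/black marking, starting from Brent:
Brent gray
  Napa gray
    Elko gray
      Ashby gray
      Ashby black
      Hilo gray
        Galt gray
          Galt→Ashby: Ashby black — skip
        Galt black
        Fargo gray
          Fargo→Napa: Napa is gray → back edge
Back edge found, so a cycle exists: Napa → Elko → Hilo → Fargo → Napa.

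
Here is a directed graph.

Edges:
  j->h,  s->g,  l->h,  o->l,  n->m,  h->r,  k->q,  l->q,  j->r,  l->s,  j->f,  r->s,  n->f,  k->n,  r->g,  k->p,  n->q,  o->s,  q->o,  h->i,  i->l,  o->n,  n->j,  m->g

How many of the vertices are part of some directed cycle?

A vertex is on a directed cycle iff it belongs to a strongly connected component of size ≥ 2 (or has a self-loop).
The vertices on cycles are {h, i, j, l, n, o, q} — 7 in total.

7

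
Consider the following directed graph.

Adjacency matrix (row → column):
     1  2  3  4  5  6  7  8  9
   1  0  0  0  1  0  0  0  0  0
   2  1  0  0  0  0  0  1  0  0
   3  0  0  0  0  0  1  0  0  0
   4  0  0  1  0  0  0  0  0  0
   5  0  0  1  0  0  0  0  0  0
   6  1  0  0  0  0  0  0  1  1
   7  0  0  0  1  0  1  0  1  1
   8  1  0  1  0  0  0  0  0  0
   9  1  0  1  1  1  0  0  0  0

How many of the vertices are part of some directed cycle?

7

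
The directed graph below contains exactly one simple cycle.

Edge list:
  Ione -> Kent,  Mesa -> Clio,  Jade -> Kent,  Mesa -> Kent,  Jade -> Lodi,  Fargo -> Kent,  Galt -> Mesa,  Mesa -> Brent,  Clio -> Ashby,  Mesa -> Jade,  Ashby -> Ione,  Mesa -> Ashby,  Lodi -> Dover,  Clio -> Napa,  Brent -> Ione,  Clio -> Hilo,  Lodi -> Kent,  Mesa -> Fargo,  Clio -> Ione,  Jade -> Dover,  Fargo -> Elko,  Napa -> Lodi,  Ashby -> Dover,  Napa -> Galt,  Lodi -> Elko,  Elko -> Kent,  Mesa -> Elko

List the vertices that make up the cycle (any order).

DFS with gray/black marking from Galt:
Galt gray
  Mesa gray
    Brent gray
      Ione gray
        Kent gray
        Kent black
      Ione black
    Brent black
    Jade gray
      Dover gray
      Dover black
      Jade→Kent: Kent black — skip
      Lodi gray
        Lodi→Kent: Kent black — skip
        Lodi→Dover: Dover black — skip
        Elko gray
          Elko→Kent: Kent black — skip
        Elko black
      Lodi black
    Jade black
    Mesa→Kent: Kent black — skip
    Mesa→Elko: Elko black — skip
    Ashby gray
      Ashby→Ione: Ione black — skip
      Ashby→Dover: Dover black — skip
    Ashby black
    Fargo gray
      Fargo→Elko: Elko black — skip
      Fargo→Kent: Kent black — skip
    Fargo black
    Clio gray
      Hilo gray
      Hilo black
      Napa gray
        Napa→Galt: Galt is gray → back edge
Back edge closes the cycle Galt → Mesa → Clio → Napa → Galt; its vertices are {Clio, Galt, Mesa, Napa}.

Clio, Galt, Mesa, Napa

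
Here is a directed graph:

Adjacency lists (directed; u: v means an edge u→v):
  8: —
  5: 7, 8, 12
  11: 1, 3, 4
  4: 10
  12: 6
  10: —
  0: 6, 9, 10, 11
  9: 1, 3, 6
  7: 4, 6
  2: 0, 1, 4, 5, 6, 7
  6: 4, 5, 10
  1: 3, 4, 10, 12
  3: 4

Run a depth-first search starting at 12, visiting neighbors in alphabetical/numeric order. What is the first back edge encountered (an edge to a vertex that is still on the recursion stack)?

7->6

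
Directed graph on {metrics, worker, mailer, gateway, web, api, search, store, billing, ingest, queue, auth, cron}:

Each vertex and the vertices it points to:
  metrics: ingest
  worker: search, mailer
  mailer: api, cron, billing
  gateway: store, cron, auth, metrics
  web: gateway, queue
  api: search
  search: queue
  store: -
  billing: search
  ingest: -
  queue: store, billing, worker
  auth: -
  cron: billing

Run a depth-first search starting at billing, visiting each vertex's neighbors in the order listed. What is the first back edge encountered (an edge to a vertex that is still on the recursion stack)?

queue→billing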